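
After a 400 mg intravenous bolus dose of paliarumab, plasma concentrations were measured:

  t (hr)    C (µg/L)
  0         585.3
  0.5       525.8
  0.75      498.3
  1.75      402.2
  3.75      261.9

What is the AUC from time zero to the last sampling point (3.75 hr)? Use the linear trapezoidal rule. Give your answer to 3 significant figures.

Trapezoidal AUC_0→3.75:
  [0→0.5]: (585.3+525.8)/2 × 0.5 = 277.775
  [0.5→0.75]: (525.8+498.3)/2 × 0.25 = 128.0125
  [0.75→1.75]: (498.3+402.2)/2 × 1 = 450.25
  [1.75→3.75]: (402.2+261.9)/2 × 2 = 664.1
  Sum = 1520.1375 µg/L·hr

AUC = 1520 µg/L·hr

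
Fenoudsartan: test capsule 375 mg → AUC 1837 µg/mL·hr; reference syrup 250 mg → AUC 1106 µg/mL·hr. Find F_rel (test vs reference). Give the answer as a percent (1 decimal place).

F_rel = (AUC_test/D_test) / (AUC_ref/D_ref)
      = (1837/375) / (1106/250)
      = 4.89867 / 4.424 = 1.1073 = 110.73%

F_rel = 110.7%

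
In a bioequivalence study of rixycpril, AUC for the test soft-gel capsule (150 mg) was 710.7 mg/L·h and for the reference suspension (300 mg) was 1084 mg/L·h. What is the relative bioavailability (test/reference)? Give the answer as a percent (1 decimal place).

F_rel = (AUC_test/D_test) / (AUC_ref/D_ref)
      = (710.7/150) / (1084/300)
      = 4.738 / 3.61333 = 1.3113 = 131.13%

F_rel = 131.1%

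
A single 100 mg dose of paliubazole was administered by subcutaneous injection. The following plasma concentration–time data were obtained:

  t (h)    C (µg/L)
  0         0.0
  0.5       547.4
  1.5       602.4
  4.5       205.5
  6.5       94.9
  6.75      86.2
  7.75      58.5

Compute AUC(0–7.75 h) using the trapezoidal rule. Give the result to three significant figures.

AUC = 2320 µg/L·h

Trapezoidal AUC_0→7.75:
  [0→0.5]: (0.0+547.4)/2 × 0.5 = 136.85
  [0.5→1.5]: (547.4+602.4)/2 × 1 = 574.9
  [1.5→4.5]: (602.4+205.5)/2 × 3 = 1211.85
  [4.5→6.5]: (205.5+94.9)/2 × 2 = 300.4
  [6.5→6.75]: (94.9+86.2)/2 × 0.25 = 22.6375
  [6.75→7.75]: (86.2+58.5)/2 × 1 = 72.35
  Sum = 2318.9875 µg/L·h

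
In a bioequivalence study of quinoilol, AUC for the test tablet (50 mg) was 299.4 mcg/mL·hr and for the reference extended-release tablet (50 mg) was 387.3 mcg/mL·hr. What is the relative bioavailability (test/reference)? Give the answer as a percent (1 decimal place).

F_rel = 77.3%

F_rel = (AUC_test/D_test) / (AUC_ref/D_ref)
      = (299.4/50) / (387.3/50)
      = 5.988 / 7.746 = 0.7730 = 77.30%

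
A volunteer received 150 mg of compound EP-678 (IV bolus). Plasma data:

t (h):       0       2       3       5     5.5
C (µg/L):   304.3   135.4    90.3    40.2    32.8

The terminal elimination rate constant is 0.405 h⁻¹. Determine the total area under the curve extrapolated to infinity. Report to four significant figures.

Trapezoidal AUC_0→5.5:
  [0→2]: (304.3+135.4)/2 × 2 = 439.7
  [2→3]: (135.4+90.3)/2 × 1 = 112.85
  [3→5]: (90.3+40.2)/2 × 2 = 130.5
  [5→5.5]: (40.2+32.8)/2 × 0.5 = 18.25
  Sum = 701.3 µg/L·h
Extrapolated tail: C_last / k_e = 32.8 / 0.405 = 80.988
AUC_0→∞ = 701.3 + 80.988 = 782.288 µg/L·h

AUC = 782.3 µg/L·h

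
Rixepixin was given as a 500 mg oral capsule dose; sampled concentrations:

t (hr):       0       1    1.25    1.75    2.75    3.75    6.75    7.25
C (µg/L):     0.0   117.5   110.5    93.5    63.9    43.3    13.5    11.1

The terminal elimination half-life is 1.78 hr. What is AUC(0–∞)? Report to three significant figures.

Trapezoidal AUC_0→7.25:
  [0→1]: (0.0+117.5)/2 × 1 = 58.75
  [1→1.25]: (117.5+110.5)/2 × 0.25 = 28.5
  [1.25→1.75]: (110.5+93.5)/2 × 0.5 = 51.0
  [1.75→2.75]: (93.5+63.9)/2 × 1 = 78.7
  [2.75→3.75]: (63.9+43.3)/2 × 1 = 53.6
  [3.75→6.75]: (43.3+13.5)/2 × 3 = 85.2
  [6.75→7.25]: (13.5+11.1)/2 × 0.5 = 6.15
  Sum = 361.9 µg/L·hr
k_e = ln2 / t½ = 0.693147 / 1.78 = 0.3894 hr^-1
Extrapolated tail: C_last / k_e = 11.1 / 0.3894 = 28.505
AUC_0→∞ = 361.9 + 28.505 = 390.405 µg/L·hr

AUC = 390 µg/L·hr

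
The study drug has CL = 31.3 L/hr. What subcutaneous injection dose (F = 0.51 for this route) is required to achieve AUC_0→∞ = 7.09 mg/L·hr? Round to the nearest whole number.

Dose = CL × AUC_0→∞ / F
     = 31.3 × 7.09 / 0.51 = 435.131 mg

Dose = 435 mg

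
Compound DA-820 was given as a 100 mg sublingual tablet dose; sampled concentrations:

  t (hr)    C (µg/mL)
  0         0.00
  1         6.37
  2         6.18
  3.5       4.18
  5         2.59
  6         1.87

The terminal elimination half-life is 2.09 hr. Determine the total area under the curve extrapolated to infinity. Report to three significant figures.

Trapezoidal AUC_0→6:
  [0→1]: (0.00+6.37)/2 × 1 = 3.185
  [1→2]: (6.37+6.18)/2 × 1 = 6.275
  [2→3.5]: (6.18+4.18)/2 × 1.5 = 7.77
  [3.5→5]: (4.18+2.59)/2 × 1.5 = 5.0775
  [5→6]: (2.59+1.87)/2 × 1 = 2.23
  Sum = 24.5375 µg/mL·hr
k_e = ln2 / t½ = 0.693147 / 2.09 = 0.3316 hr^-1
Extrapolated tail: C_last / k_e = 1.87 / 0.3316 = 5.639
AUC_0→∞ = 24.5375 + 5.639 = 30.1765 µg/mL·hr

AUC = 30.2 µg/mL·hr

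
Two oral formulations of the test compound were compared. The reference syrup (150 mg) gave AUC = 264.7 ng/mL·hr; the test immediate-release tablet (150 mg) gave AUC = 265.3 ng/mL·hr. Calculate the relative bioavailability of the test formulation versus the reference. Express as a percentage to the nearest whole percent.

F_rel = 100%

F_rel = (AUC_test/D_test) / (AUC_ref/D_ref)
      = (265.3/150) / (264.7/150)
      = 1.76867 / 1.76467 = 1.0023 = 100.23%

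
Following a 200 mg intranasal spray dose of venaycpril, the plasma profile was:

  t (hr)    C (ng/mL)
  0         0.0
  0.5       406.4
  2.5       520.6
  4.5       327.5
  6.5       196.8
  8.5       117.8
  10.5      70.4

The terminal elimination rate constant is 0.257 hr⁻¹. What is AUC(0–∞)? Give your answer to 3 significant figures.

Trapezoidal AUC_0→10.5:
  [0→0.5]: (0.0+406.4)/2 × 0.5 = 101.6
  [0.5→2.5]: (406.4+520.6)/2 × 2 = 927.0
  [2.5→4.5]: (520.6+327.5)/2 × 2 = 848.1
  [4.5→6.5]: (327.5+196.8)/2 × 2 = 524.3
  [6.5→8.5]: (196.8+117.8)/2 × 2 = 314.6
  [8.5→10.5]: (117.8+70.4)/2 × 2 = 188.2
  Sum = 2903.8 ng/mL·hr
Extrapolated tail: C_last / k_e = 70.4 / 0.257 = 273.930
AUC_0→∞ = 2903.8 + 273.930 = 3177.73 ng/mL·hr

AUC = 3180 ng/mL·hr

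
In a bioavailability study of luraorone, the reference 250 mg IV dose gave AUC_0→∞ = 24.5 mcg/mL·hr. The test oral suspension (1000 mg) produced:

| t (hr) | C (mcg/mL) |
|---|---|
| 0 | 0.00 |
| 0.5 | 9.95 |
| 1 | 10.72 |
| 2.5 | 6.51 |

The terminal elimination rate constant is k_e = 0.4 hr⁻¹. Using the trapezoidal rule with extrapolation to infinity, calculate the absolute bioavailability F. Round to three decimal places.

F = 0.376

Trapezoidal AUC_0→2.5 (oral suspension):
  [0→0.5]: (0.00+9.95)/2 × 0.5 = 2.4875
  [0.5→1]: (9.95+10.72)/2 × 0.5 = 5.1675
  [1→2.5]: (10.72+6.51)/2 × 1.5 = 12.9225
  Sum = 20.5775 mcg/mL·hr
Tail: C_last/k_e = 6.51/0.4 = 16.275
AUC_0→∞ (oral suspension) = 20.5775 + 16.275 = 36.8525 mcg/mL·hr
F = (AUC_ev/D_ev)/(AUC_iv/D_iv) = (36.8525/1000)/(24.5/250) = 0.0368525/0.098 = 0.3760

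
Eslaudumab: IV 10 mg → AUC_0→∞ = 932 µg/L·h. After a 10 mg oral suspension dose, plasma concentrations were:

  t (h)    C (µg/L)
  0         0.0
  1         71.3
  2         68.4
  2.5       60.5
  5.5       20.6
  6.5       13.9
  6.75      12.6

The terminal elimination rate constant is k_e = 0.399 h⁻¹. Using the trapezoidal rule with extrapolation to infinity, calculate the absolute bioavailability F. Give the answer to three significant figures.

Trapezoidal AUC_0→6.75 (oral suspension):
  [0→1]: (0.0+71.3)/2 × 1 = 35.65
  [1→2]: (71.3+68.4)/2 × 1 = 69.85
  [2→2.5]: (68.4+60.5)/2 × 0.5 = 32.225
  [2.5→5.5]: (60.5+20.6)/2 × 3 = 121.65
  [5.5→6.5]: (20.6+13.9)/2 × 1 = 17.25
  [6.5→6.75]: (13.9+12.6)/2 × 0.25 = 3.3125
  Sum = 279.9375 µg/L·h
Tail: C_last/k_e = 12.6/0.399 = 31.579
AUC_0→∞ (oral suspension) = 279.9375 + 31.579 = 311.5165 µg/L·h
F = (AUC_ev/D_ev)/(AUC_iv/D_iv) = (311.5165/10)/(932/10) = 31.15165/93.2 = 0.3342

F = 0.334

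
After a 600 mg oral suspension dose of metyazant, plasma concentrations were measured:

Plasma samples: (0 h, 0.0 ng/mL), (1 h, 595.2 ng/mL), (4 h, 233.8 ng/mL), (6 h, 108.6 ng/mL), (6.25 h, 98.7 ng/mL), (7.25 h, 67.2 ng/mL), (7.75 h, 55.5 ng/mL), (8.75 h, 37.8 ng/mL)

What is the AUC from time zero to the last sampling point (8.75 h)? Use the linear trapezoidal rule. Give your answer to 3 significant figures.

AUC = 2070 ng/mL·h

Trapezoidal AUC_0→8.75:
  [0→1]: (0.0+595.2)/2 × 1 = 297.6
  [1→4]: (595.2+233.8)/2 × 3 = 1243.5
  [4→6]: (233.8+108.6)/2 × 2 = 342.4
  [6→6.25]: (108.6+98.7)/2 × 0.25 = 25.9125
  [6.25→7.25]: (98.7+67.2)/2 × 1 = 82.95
  [7.25→7.75]: (67.2+55.5)/2 × 0.5 = 30.675
  [7.75→8.75]: (55.5+37.8)/2 × 1 = 46.65
  Sum = 2069.6875 ng/mL·h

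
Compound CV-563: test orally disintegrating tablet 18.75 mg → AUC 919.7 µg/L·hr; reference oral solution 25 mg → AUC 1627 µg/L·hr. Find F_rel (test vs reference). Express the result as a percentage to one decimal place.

F_rel = (AUC_test/D_test) / (AUC_ref/D_ref)
      = (919.7/18.75) / (1627/25)
      = 49.0507 / 65.08 = 0.7537 = 75.37%

F_rel = 75.4%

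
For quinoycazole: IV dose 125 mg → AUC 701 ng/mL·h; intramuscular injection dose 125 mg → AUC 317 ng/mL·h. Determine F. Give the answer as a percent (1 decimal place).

F = (AUC_ev / D_ev) / (AUC_iv / D_iv)
  = (317/125) / (701/125)
  = 2.536 / 5.608 = 0.4522
  = 45.22%

F = 45.2%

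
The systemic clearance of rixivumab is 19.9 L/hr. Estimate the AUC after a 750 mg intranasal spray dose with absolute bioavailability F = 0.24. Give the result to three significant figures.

AUC_0→∞ = F × Dose / CL
        = 0.24 × 750 / 19.9 = 9.04523 mg/L·hr

AUC = 9.05 mg/L·hr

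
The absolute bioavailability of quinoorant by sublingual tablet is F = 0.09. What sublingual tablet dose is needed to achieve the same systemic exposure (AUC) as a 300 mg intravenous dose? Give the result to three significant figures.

D_sublingual = 3330 mg

For equal systemic exposure: F × D_ev = D_iv
D_ev = D_iv / F = 300 / 0.09 = 3333.33 mg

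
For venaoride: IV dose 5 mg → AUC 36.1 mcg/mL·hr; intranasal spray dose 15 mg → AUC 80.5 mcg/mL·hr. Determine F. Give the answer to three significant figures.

F = (AUC_ev / D_ev) / (AUC_iv / D_iv)
  = (80.5/15) / (36.1/5)
  = 5.36667 / 7.22 = 0.7433

F = 0.743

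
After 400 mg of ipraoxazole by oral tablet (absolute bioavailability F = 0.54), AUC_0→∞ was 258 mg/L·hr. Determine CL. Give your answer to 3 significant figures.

CL = 0.837 L/hr

CL = F × Dose / AUC_0→∞
   = 0.54 × 400 / 258 = 0.837209 L/hr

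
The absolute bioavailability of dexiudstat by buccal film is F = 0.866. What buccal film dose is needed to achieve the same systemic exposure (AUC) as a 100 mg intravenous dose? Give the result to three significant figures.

For equal systemic exposure: F × D_ev = D_iv
D_ev = D_iv / F = 100 / 0.866 = 115.473 mg

D_buccal = 115 mg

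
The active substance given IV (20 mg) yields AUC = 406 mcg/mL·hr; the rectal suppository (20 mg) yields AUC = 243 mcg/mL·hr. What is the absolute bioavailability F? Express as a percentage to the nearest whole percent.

F = 60%

F = (AUC_ev / D_ev) / (AUC_iv / D_iv)
  = (243/20) / (406/20)
  = 12.15 / 20.3 = 0.5985
  = 59.85%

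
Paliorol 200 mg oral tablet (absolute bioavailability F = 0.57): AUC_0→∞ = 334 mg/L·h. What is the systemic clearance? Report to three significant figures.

CL = 0.341 L/h

CL = F × Dose / AUC_0→∞
   = 0.57 × 200 / 334 = 0.341317 L/h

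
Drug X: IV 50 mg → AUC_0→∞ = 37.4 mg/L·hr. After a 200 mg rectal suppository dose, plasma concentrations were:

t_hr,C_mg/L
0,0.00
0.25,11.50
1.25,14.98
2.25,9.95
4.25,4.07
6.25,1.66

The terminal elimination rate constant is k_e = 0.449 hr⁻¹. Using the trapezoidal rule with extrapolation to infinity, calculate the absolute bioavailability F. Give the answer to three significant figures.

F = 0.338

Trapezoidal AUC_0→6.25 (rectal suppository):
  [0→0.25]: (0.00+11.50)/2 × 0.25 = 1.4375
  [0.25→1.25]: (11.50+14.98)/2 × 1 = 13.24
  [1.25→2.25]: (14.98+9.95)/2 × 1 = 12.465
  [2.25→4.25]: (9.95+4.07)/2 × 2 = 14.02
  [4.25→6.25]: (4.07+1.66)/2 × 2 = 5.73
  Sum = 46.8925 mg/L·hr
Tail: C_last/k_e = 1.66/0.449 = 3.697
AUC_0→∞ (rectal suppository) = 46.8925 + 3.697 = 50.5895 mg/L·hr
F = (AUC_ev/D_ev)/(AUC_iv/D_iv) = (50.5895/200)/(37.4/50) = 0.2529475/0.748 = 0.3382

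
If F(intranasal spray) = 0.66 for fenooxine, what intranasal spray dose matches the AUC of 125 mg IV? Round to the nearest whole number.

For equal systemic exposure: F × D_ev = D_iv
D_ev = D_iv / F = 125 / 0.66 = 189.394 mg

D_intranasal = 189 mg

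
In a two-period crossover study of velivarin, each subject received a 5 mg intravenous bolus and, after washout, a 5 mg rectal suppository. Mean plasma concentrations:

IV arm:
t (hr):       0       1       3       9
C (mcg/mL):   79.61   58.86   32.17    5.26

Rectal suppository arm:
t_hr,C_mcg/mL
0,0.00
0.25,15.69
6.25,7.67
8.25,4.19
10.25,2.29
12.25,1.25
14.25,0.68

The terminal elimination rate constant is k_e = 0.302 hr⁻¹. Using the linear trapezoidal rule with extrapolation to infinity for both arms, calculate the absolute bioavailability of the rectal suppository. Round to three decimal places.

F = 0.338

Trapezoidal AUC_0→9 (IV):
  [0→1]: (79.61+58.86)/2 × 1 = 69.235
  [1→3]: (58.86+32.17)/2 × 2 = 91.03
  [3→9]: (32.17+5.26)/2 × 6 = 112.29
  Sum = 272.555 mcg/mL·hr
IV tail: 5.26/0.302 = 17.417; AUC_iv,0→∞ = 272.555 + 17.417 = 289.972 mcg/mL·hr
Trapezoidal AUC_0→14.25 (rectal suppository):
  [0→0.25]: (0.00+15.69)/2 × 0.25 = 1.96125
  [0.25→6.25]: (15.69+7.67)/2 × 6 = 70.08
  [6.25→8.25]: (7.67+4.19)/2 × 2 = 11.86
  [8.25→10.25]: (4.19+2.29)/2 × 2 = 6.48
  [10.25→12.25]: (2.29+1.25)/2 × 2 = 3.54
  [12.25→14.25]: (1.25+0.68)/2 × 2 = 1.93
  Sum = 95.85125 mcg/mL·hr
rectal suppository tail: 0.68/0.302 = 2.252; AUC_ev,0→∞ = 95.85125 + 2.252 = 98.10325 mcg/mL·hr
F = (AUC_ev/D_ev)/(AUC_iv/D_iv) = (98.10325/5)/(289.972/5) = 19.62065/57.9944 = 0.3383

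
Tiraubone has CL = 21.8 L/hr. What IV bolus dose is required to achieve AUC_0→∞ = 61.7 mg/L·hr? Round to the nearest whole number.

Dose_iv = CL × AUC_0→∞
     = 21.8 × 61.7 = 1345.06 mg

Dose = 1345 mg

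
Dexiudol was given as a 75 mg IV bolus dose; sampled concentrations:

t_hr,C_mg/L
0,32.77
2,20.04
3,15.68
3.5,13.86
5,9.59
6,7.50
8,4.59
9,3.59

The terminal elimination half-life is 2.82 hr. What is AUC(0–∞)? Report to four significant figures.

AUC = 135.0 mg/L·hr

Trapezoidal AUC_0→9:
  [0→2]: (32.77+20.04)/2 × 2 = 52.81
  [2→3]: (20.04+15.68)/2 × 1 = 17.86
  [3→3.5]: (15.68+13.86)/2 × 0.5 = 7.385
  [3.5→5]: (13.86+9.59)/2 × 1.5 = 17.5875
  [5→6]: (9.59+7.50)/2 × 1 = 8.545
  [6→8]: (7.50+4.59)/2 × 2 = 12.09
  [8→9]: (4.59+3.59)/2 × 1 = 4.09
  Sum = 120.3675 mg/L·hr
k_e = ln2 / t½ = 0.693147 / 2.82 = 0.2458 hr^-1
Extrapolated tail: C_last / k_e = 3.59 / 0.2458 = 14.605
AUC_0→∞ = 120.3675 + 14.605 = 134.9725 mg/L·hr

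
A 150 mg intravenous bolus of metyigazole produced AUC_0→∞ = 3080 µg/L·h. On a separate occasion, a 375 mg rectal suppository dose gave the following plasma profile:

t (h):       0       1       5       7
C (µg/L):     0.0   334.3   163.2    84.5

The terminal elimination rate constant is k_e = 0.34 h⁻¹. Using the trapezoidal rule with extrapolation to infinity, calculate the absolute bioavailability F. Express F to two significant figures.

F = 0.22

Trapezoidal AUC_0→7 (rectal suppository):
  [0→1]: (0.0+334.3)/2 × 1 = 167.15
  [1→5]: (334.3+163.2)/2 × 4 = 995.0
  [5→7]: (163.2+84.5)/2 × 2 = 247.7
  Sum = 1409.85 µg/L·h
Tail: C_last/k_e = 84.5/0.34 = 248.529
AUC_0→∞ (rectal suppository) = 1409.85 + 248.529 = 1658.379 µg/L·h
F = (AUC_ev/D_ev)/(AUC_iv/D_iv) = (1658.379/375)/(3080/150) = 4.422344/20.5333 = 0.2154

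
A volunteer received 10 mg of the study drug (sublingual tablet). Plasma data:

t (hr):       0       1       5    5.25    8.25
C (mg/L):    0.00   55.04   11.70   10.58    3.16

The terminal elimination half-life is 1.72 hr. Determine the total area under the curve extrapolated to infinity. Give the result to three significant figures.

Trapezoidal AUC_0→8.25:
  [0→1]: (0.00+55.04)/2 × 1 = 27.52
  [1→5]: (55.04+11.70)/2 × 4 = 133.48
  [5→5.25]: (11.70+10.58)/2 × 0.25 = 2.785
  [5.25→8.25]: (10.58+3.16)/2 × 3 = 20.61
  Sum = 184.395 mg/L·hr
k_e = ln2 / t½ = 0.693147 / 1.72 = 0.4030 hr^-1
Extrapolated tail: C_last / k_e = 3.16 / 0.403 = 7.841
AUC_0→∞ = 184.395 + 7.841 = 192.236 mg/L·hr

AUC = 192 mg/L·hr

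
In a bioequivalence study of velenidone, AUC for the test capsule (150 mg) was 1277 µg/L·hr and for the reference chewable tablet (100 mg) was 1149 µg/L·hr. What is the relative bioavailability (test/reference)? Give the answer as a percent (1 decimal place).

F_rel = 74.1%

F_rel = (AUC_test/D_test) / (AUC_ref/D_ref)
      = (1277/150) / (1149/100)
      = 8.51333 / 11.49 = 0.7409 = 74.09%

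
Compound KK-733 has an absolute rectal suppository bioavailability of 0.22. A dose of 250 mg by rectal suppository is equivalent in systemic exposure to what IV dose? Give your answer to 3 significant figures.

D_iv = 55.0 mg

Systemic exposure from an extravascular dose = F × D_ev, so the equivalent IV dose is F × D_ev.
D_iv = F × D_ev = 0.22 × 250 = 55 mg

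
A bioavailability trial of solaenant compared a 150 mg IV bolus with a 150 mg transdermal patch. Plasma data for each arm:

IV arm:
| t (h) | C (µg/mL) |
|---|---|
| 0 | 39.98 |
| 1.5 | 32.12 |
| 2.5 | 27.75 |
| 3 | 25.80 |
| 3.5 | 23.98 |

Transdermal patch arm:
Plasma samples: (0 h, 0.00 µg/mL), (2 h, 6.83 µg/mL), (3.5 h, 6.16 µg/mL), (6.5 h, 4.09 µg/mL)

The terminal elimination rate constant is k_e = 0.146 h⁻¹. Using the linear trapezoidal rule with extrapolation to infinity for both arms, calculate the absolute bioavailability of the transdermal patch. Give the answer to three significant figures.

Trapezoidal AUC_0→3.5 (IV):
  [0→1.5]: (39.98+32.12)/2 × 1.5 = 54.075
  [1.5→2.5]: (32.12+27.75)/2 × 1 = 29.935
  [2.5→3]: (27.75+25.80)/2 × 0.5 = 13.3875
  [3→3.5]: (25.80+23.98)/2 × 0.5 = 12.445
  Sum = 109.8425 µg/mL·h
IV tail: 23.98/0.146 = 164.247; AUC_iv,0→∞ = 109.8425 + 164.247 = 274.0895 µg/mL·h
Trapezoidal AUC_0→6.5 (transdermal patch):
  [0→2]: (0.00+6.83)/2 × 2 = 6.83
  [2→3.5]: (6.83+6.16)/2 × 1.5 = 9.7425
  [3.5→6.5]: (6.16+4.09)/2 × 3 = 15.375
  Sum = 31.9475 µg/mL·h
transdermal patch tail: 4.09/0.146 = 28.014; AUC_ev,0→∞ = 31.9475 + 28.014 = 59.9615 µg/mL·h
F = (AUC_ev/D_ev)/(AUC_iv/D_iv) = (59.9615/150)/(274.0895/150) = 0.399743/1.82726 = 0.2188

F = 0.219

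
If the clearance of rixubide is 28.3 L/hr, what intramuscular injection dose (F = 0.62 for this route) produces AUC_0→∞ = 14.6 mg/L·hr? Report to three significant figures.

Dose = 666 mg

Dose = CL × AUC_0→∞ / F
     = 28.3 × 14.6 / 0.62 = 666.419 mg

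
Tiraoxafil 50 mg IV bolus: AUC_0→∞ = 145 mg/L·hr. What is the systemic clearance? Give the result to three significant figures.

CL = Dose_iv / AUC_0→∞
   = 50 / 145 = 0.344828 L/hr

CL = 0.345 L/hr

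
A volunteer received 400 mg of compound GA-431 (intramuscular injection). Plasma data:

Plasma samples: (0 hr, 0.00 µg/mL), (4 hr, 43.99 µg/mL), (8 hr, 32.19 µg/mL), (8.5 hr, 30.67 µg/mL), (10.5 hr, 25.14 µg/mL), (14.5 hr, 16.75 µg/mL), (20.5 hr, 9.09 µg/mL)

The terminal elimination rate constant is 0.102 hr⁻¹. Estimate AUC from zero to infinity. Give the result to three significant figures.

AUC = 562 µg/mL·hr

Trapezoidal AUC_0→20.5:
  [0→4]: (0.00+43.99)/2 × 4 = 87.98
  [4→8]: (43.99+32.19)/2 × 4 = 152.36
  [8→8.5]: (32.19+30.67)/2 × 0.5 = 15.715
  [8.5→10.5]: (30.67+25.14)/2 × 2 = 55.81
  [10.5→14.5]: (25.14+16.75)/2 × 4 = 83.78
  [14.5→20.5]: (16.75+9.09)/2 × 6 = 77.52
  Sum = 473.165 µg/mL·hr
Extrapolated tail: C_last / k_e = 9.09 / 0.102 = 89.118
AUC_0→∞ = 473.165 + 89.118 = 562.283 µg/mL·hr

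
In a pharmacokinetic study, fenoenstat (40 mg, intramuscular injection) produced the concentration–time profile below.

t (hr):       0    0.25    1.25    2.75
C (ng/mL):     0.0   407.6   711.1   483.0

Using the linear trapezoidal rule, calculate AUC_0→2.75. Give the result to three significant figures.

Trapezoidal AUC_0→2.75:
  [0→0.25]: (0.0+407.6)/2 × 0.25 = 50.95
  [0.25→1.25]: (407.6+711.1)/2 × 1 = 559.35
  [1.25→2.75]: (711.1+483.0)/2 × 1.5 = 895.575
  Sum = 1505.875 ng/mL·hr

AUC = 1510 ng/mL·hr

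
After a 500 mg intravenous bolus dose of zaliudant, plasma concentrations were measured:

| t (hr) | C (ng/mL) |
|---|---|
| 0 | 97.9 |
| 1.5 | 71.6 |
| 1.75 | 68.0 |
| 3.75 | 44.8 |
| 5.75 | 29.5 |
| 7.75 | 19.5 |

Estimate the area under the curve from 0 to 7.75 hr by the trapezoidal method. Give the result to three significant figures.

AUC = 381 ng/mL·hr

Trapezoidal AUC_0→7.75:
  [0→1.5]: (97.9+71.6)/2 × 1.5 = 127.125
  [1.5→1.75]: (71.6+68.0)/2 × 0.25 = 17.45
  [1.75→3.75]: (68.0+44.8)/2 × 2 = 112.8
  [3.75→5.75]: (44.8+29.5)/2 × 2 = 74.3
  [5.75→7.75]: (29.5+19.5)/2 × 2 = 49.0
  Sum = 380.675 ng/mL·hr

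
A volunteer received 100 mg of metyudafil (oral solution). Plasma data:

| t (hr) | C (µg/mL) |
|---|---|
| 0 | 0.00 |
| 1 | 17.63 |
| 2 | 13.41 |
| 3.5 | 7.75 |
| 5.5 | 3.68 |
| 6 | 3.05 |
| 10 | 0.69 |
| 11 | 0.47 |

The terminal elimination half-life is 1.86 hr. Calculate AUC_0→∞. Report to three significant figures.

AUC = 62.6 µg/mL·hr

Trapezoidal AUC_0→11:
  [0→1]: (0.00+17.63)/2 × 1 = 8.815
  [1→2]: (17.63+13.41)/2 × 1 = 15.52
  [2→3.5]: (13.41+7.75)/2 × 1.5 = 15.87
  [3.5→5.5]: (7.75+3.68)/2 × 2 = 11.43
  [5.5→6]: (3.68+3.05)/2 × 0.5 = 1.6825
  [6→10]: (3.05+0.69)/2 × 4 = 7.48
  [10→11]: (0.69+0.47)/2 × 1 = 0.58
  Sum = 61.3775 µg/mL·hr
k_e = ln2 / t½ = 0.693147 / 1.86 = 0.3727 hr^-1
Extrapolated tail: C_last / k_e = 0.47 / 0.3727 = 1.261
AUC_0→∞ = 61.3775 + 1.261 = 62.6385 µg/mL·hr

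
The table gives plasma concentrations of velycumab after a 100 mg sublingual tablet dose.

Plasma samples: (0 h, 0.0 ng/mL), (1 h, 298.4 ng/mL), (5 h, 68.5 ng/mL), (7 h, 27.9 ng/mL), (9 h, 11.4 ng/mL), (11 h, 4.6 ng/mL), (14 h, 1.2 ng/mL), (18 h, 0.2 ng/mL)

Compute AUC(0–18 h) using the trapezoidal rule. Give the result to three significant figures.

AUC = 1050 ng/mL·h

Trapezoidal AUC_0→18:
  [0→1]: (0.0+298.4)/2 × 1 = 149.2
  [1→5]: (298.4+68.5)/2 × 4 = 733.8
  [5→7]: (68.5+27.9)/2 × 2 = 96.4
  [7→9]: (27.9+11.4)/2 × 2 = 39.3
  [9→11]: (11.4+4.6)/2 × 2 = 16.0
  [11→14]: (4.6+1.2)/2 × 3 = 8.7
  [14→18]: (1.2+0.2)/2 × 4 = 2.8
  Sum = 1046.2 ng/mL·h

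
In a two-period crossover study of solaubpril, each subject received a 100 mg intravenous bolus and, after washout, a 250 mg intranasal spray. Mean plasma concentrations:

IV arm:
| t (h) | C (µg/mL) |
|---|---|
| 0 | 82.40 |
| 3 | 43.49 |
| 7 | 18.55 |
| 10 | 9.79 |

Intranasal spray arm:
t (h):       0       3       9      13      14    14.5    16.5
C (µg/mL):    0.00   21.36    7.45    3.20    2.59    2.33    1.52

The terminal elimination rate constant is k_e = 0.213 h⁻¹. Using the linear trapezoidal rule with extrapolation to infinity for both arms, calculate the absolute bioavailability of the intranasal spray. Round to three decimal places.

Trapezoidal AUC_0→10 (IV):
  [0→3]: (82.40+43.49)/2 × 3 = 188.835
  [3→7]: (43.49+18.55)/2 × 4 = 124.08
  [7→10]: (18.55+9.79)/2 × 3 = 42.51
  Sum = 355.425 µg/mL·h
IV tail: 9.79/0.213 = 45.962; AUC_iv,0→∞ = 355.425 + 45.962 = 401.387 µg/mL·h
Trapezoidal AUC_0→16.5 (intranasal spray):
  [0→3]: (0.00+21.36)/2 × 3 = 32.04
  [3→9]: (21.36+7.45)/2 × 6 = 86.43
  [9→13]: (7.45+3.20)/2 × 4 = 21.3
  [13→14]: (3.20+2.59)/2 × 1 = 2.895
  [14→14.5]: (2.59+2.33)/2 × 0.5 = 1.23
  [14.5→16.5]: (2.33+1.52)/2 × 2 = 3.85
  Sum = 147.745 µg/mL·h
intranasal spray tail: 1.52/0.213 = 7.136; AUC_ev,0→∞ = 147.745 + 7.136 = 154.881 µg/mL·h
F = (AUC_ev/D_ev)/(AUC_iv/D_iv) = (154.881/250)/(401.387/100) = 0.619524/4.01387 = 0.1543

F = 0.154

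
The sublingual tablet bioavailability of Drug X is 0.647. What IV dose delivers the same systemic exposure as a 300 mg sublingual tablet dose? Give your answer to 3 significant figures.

D_iv = 194 mg

Systemic exposure from an extravascular dose = F × D_ev, so the equivalent IV dose is F × D_ev.
D_iv = F × D_ev = 0.647 × 300 = 194.1 mg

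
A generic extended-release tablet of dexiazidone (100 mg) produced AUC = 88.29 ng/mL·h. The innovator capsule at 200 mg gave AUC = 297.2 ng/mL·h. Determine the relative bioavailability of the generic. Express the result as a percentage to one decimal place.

F_rel = (AUC_test/D_test) / (AUC_ref/D_ref)
      = (88.29/100) / (297.2/200)
      = 0.8829 / 1.486 = 0.5941 = 59.41%

F_rel = 59.4%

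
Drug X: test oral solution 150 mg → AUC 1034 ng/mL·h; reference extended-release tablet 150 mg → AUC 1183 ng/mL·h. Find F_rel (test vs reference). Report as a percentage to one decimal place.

F_rel = 87.4%

F_rel = (AUC_test/D_test) / (AUC_ref/D_ref)
      = (1034/150) / (1183/150)
      = 6.89333 / 7.88667 = 0.8740 = 87.40%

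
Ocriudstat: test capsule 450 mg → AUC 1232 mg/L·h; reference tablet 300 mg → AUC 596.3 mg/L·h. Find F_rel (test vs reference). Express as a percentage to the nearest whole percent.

F_rel = (AUC_test/D_test) / (AUC_ref/D_ref)
      = (1232/450) / (596.3/300)
      = 2.73778 / 1.98767 = 1.3774 = 137.74%

F_rel = 138%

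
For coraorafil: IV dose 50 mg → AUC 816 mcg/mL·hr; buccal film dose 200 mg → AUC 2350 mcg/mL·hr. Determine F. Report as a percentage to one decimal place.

F = (AUC_ev / D_ev) / (AUC_iv / D_iv)
  = (2350/200) / (816/50)
  = 11.75 / 16.32 = 0.7200
  = 72.00%

F = 72.0%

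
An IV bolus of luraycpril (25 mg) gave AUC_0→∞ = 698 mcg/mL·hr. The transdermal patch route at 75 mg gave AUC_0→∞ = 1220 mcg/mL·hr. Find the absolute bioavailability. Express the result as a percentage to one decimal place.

F = 58.3%

F = (AUC_ev / D_ev) / (AUC_iv / D_iv)
  = (1220/75) / (698/25)
  = 16.2667 / 27.92 = 0.5826
  = 58.26%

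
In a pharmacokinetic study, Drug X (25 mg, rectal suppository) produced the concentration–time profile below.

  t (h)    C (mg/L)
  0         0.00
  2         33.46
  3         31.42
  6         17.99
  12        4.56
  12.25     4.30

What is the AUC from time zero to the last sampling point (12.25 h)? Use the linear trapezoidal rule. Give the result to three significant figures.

Trapezoidal AUC_0→12.25:
  [0→2]: (0.00+33.46)/2 × 2 = 33.46
  [2→3]: (33.46+31.42)/2 × 1 = 32.44
  [3→6]: (31.42+17.99)/2 × 3 = 74.115
  [6→12]: (17.99+4.56)/2 × 6 = 67.65
  [12→12.25]: (4.56+4.30)/2 × 0.25 = 1.1075
  Sum = 208.7725 mg/L·h

AUC = 209 mg/L·h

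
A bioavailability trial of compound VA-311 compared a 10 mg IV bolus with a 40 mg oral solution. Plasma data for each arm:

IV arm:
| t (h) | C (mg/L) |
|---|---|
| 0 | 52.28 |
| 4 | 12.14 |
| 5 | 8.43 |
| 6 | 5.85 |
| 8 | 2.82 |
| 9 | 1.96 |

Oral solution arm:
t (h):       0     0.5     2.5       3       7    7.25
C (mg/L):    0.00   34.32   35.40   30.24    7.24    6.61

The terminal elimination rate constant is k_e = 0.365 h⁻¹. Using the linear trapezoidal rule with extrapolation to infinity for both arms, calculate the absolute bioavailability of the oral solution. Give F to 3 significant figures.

F = 0.291

Trapezoidal AUC_0→9 (IV):
  [0→4]: (52.28+12.14)/2 × 4 = 128.84
  [4→5]: (12.14+8.43)/2 × 1 = 10.285
  [5→6]: (8.43+5.85)/2 × 1 = 7.14
  [6→8]: (5.85+2.82)/2 × 2 = 8.67
  [8→9]: (2.82+1.96)/2 × 1 = 2.39
  Sum = 157.325 mg/L·h
IV tail: 1.96/0.365 = 5.370; AUC_iv,0→∞ = 157.325 + 5.370 = 162.695 mg/L·h
Trapezoidal AUC_0→7.25 (oral solution):
  [0→0.5]: (0.00+34.32)/2 × 0.5 = 8.58
  [0.5→2.5]: (34.32+35.40)/2 × 2 = 69.72
  [2.5→3]: (35.40+30.24)/2 × 0.5 = 16.41
  [3→7]: (30.24+7.24)/2 × 4 = 74.96
  [7→7.25]: (7.24+6.61)/2 × 0.25 = 1.73125
  Sum = 171.40125 mg/L·h
oral solution tail: 6.61/0.365 = 18.110; AUC_ev,0→∞ = 171.40125 + 18.110 = 189.51125 mg/L·h
F = (AUC_ev/D_ev)/(AUC_iv/D_iv) = (189.51125/40)/(162.695/10) = 4.73778/16.2695 = 0.2912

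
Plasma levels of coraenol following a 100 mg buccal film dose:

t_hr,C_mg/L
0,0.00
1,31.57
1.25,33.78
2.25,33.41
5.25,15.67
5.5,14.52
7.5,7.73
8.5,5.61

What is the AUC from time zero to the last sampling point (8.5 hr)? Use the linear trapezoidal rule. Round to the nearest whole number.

AUC = 164 mg/L·hr

Trapezoidal AUC_0→8.5:
  [0→1]: (0.00+31.57)/2 × 1 = 15.785
  [1→1.25]: (31.57+33.78)/2 × 0.25 = 8.16875
  [1.25→2.25]: (33.78+33.41)/2 × 1 = 33.595
  [2.25→5.25]: (33.41+15.67)/2 × 3 = 73.62
  [5.25→5.5]: (15.67+14.52)/2 × 0.25 = 3.77375
  [5.5→7.5]: (14.52+7.73)/2 × 2 = 22.25
  [7.5→8.5]: (7.73+5.61)/2 × 1 = 6.67
  Sum = 163.8625 mg/L·hr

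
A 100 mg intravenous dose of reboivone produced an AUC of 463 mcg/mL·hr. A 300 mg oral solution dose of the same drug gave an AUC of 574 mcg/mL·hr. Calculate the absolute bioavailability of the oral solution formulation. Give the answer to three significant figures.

F = 0.413

F = (AUC_ev / D_ev) / (AUC_iv / D_iv)
  = (574/300) / (463/100)
  = 1.91333 / 4.63 = 0.4132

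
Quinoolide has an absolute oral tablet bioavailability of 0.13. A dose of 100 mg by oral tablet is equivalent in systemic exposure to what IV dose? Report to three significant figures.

D_iv = 13.0 mg

Systemic exposure from an extravascular dose = F × D_ev, so the equivalent IV dose is F × D_ev.
D_iv = F × D_ev = 0.13 × 100 = 13 mg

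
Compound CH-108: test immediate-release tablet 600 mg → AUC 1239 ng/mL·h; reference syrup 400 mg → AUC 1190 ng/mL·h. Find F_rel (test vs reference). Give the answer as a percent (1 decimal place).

F_rel = (AUC_test/D_test) / (AUC_ref/D_ref)
      = (1239/600) / (1190/400)
      = 2.065 / 2.975 = 0.6941 = 69.41%

F_rel = 69.4%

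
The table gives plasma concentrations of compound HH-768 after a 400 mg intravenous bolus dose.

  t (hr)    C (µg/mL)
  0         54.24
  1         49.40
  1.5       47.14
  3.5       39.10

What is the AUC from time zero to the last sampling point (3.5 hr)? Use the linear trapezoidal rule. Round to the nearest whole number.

Trapezoidal AUC_0→3.5:
  [0→1]: (54.24+49.40)/2 × 1 = 51.82
  [1→1.5]: (49.40+47.14)/2 × 0.5 = 24.135
  [1.5→3.5]: (47.14+39.10)/2 × 2 = 86.24
  Sum = 162.195 µg/mL·hr

AUC = 162 µg/mL·hr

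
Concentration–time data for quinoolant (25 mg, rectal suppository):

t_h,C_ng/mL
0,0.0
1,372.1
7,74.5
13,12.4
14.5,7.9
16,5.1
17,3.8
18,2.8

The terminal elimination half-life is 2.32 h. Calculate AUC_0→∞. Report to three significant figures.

AUC = 1830 ng/mL·h

Trapezoidal AUC_0→18:
  [0→1]: (0.0+372.1)/2 × 1 = 186.05
  [1→7]: (372.1+74.5)/2 × 6 = 1339.8
  [7→13]: (74.5+12.4)/2 × 6 = 260.7
  [13→14.5]: (12.4+7.9)/2 × 1.5 = 15.225
  [14.5→16]: (7.9+5.1)/2 × 1.5 = 9.75
  [16→17]: (5.1+3.8)/2 × 1 = 4.45
  [17→18]: (3.8+2.8)/2 × 1 = 3.3
  Sum = 1819.275 ng/mL·h
k_e = ln2 / t½ = 0.693147 / 2.32 = 0.2988 h^-1
Extrapolated tail: C_last / k_e = 2.8 / 0.2988 = 9.371
AUC_0→∞ = 1819.275 + 9.371 = 1828.646 ng/mL·h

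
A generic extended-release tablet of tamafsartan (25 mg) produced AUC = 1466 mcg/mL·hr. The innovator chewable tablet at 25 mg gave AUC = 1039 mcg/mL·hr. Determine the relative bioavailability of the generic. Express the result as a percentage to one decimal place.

F_rel = (AUC_test/D_test) / (AUC_ref/D_ref)
      = (1466/25) / (1039/25)
      = 58.64 / 41.56 = 1.4110 = 141.10%

F_rel = 141.1%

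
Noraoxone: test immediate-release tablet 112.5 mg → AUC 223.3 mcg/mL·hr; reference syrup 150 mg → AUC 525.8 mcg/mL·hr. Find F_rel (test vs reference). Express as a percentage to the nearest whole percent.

F_rel = (AUC_test/D_test) / (AUC_ref/D_ref)
      = (223.3/112.5) / (525.8/150)
      = 1.98489 / 3.50533 = 0.5662 = 56.62%

F_rel = 57%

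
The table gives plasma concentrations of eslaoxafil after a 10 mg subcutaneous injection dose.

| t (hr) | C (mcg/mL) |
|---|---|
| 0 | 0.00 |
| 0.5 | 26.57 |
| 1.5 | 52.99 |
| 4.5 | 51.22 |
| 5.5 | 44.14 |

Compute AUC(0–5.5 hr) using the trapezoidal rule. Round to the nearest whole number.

AUC = 250 mcg/mL·hr

Trapezoidal AUC_0→5.5:
  [0→0.5]: (0.00+26.57)/2 × 0.5 = 6.6425
  [0.5→1.5]: (26.57+52.99)/2 × 1 = 39.78
  [1.5→4.5]: (52.99+51.22)/2 × 3 = 156.315
  [4.5→5.5]: (51.22+44.14)/2 × 1 = 47.68
  Sum = 250.4175 mcg/mL·hr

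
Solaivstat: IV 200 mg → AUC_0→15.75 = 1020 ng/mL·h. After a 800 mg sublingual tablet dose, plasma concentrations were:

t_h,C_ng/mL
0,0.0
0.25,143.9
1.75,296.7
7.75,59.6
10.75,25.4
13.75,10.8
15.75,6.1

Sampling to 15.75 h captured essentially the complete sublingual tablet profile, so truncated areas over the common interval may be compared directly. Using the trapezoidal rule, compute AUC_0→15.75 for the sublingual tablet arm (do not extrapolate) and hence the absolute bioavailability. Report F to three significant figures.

Trapezoidal AUC_0→15.75 (sublingual tablet):
  [0→0.25]: (0.0+143.9)/2 × 0.25 = 17.9875
  [0.25→1.75]: (143.9+296.7)/2 × 1.5 = 330.45
  [1.75→7.75]: (296.7+59.6)/2 × 6 = 1068.9
  [7.75→10.75]: (59.6+25.4)/2 × 3 = 127.5
  [10.75→13.75]: (25.4+10.8)/2 × 3 = 54.3
  [13.75→15.75]: (10.8+6.1)/2 × 2 = 16.9
  Sum = 1616.0375 ng/mL·h
F = (AUC_ev/D_ev)/(AUC_iv/D_iv) = (1616.0375/800)/(1020/200) = 2.02005/5.1 = 0.3961

F = 0.396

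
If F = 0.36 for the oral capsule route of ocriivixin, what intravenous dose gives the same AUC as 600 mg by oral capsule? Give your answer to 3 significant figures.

Systemic exposure from an extravascular dose = F × D_ev, so the equivalent IV dose is F × D_ev.
D_iv = F × D_ev = 0.36 × 600 = 216 mg

D_iv = 216 mg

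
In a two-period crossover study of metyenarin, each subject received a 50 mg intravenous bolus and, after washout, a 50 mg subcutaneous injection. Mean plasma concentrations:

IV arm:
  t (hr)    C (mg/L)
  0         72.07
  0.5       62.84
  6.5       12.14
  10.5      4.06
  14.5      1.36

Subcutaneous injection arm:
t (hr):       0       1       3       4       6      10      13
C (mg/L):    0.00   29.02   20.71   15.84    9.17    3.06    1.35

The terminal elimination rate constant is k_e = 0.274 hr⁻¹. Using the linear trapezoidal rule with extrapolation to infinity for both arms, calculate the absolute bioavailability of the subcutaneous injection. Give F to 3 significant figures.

F = 0.468

Trapezoidal AUC_0→14.5 (IV):
  [0→0.5]: (72.07+62.84)/2 × 0.5 = 33.7275
  [0.5→6.5]: (62.84+12.14)/2 × 6 = 224.94
  [6.5→10.5]: (12.14+4.06)/2 × 4 = 32.4
  [10.5→14.5]: (4.06+1.36)/2 × 4 = 10.84
  Sum = 301.9075 mg/L·hr
IV tail: 1.36/0.274 = 4.964; AUC_iv,0→∞ = 301.9075 + 4.964 = 306.8715 mg/L·hr
Trapezoidal AUC_0→13 (subcutaneous injection):
  [0→1]: (0.00+29.02)/2 × 1 = 14.51
  [1→3]: (29.02+20.71)/2 × 2 = 49.73
  [3→4]: (20.71+15.84)/2 × 1 = 18.275
  [4→6]: (15.84+9.17)/2 × 2 = 25.01
  [6→10]: (9.17+3.06)/2 × 4 = 24.46
  [10→13]: (3.06+1.35)/2 × 3 = 6.615
  Sum = 138.6 mg/L·hr
subcutaneous injection tail: 1.35/0.274 = 4.927; AUC_ev,0→∞ = 138.6 + 4.927 = 143.527 mg/L·hr
F = (AUC_ev/D_ev)/(AUC_iv/D_iv) = (143.527/50)/(306.8715/50) = 2.87054/6.13743 = 0.4677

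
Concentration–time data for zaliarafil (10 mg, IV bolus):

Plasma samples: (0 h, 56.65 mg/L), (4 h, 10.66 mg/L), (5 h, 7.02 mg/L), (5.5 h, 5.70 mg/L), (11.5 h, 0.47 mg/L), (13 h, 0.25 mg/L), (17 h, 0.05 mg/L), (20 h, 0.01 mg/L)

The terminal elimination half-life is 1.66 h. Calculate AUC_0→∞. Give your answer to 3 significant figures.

Trapezoidal AUC_0→20:
  [0→4]: (56.65+10.66)/2 × 4 = 134.62
  [4→5]: (10.66+7.02)/2 × 1 = 8.84
  [5→5.5]: (7.02+5.70)/2 × 0.5 = 3.18
  [5.5→11.5]: (5.70+0.47)/2 × 6 = 18.51
  [11.5→13]: (0.47+0.25)/2 × 1.5 = 0.54
  [13→17]: (0.25+0.05)/2 × 4 = 0.6
  [17→20]: (0.05+0.01)/2 × 3 = 0.09
  Sum = 166.38 mg/L·h
k_e = ln2 / t½ = 0.693147 / 1.66 = 0.4176 h^-1
Extrapolated tail: C_last / k_e = 0.01 / 0.4176 = 0.024
AUC_0→∞ = 166.38 + 0.024 = 166.404 mg/L·h

AUC = 166 mg/L·h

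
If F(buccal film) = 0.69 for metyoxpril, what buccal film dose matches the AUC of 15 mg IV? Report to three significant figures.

D_buccal = 21.7 mg

For equal systemic exposure: F × D_ev = D_iv
D_ev = D_iv / F = 15 / 0.69 = 21.7391 mg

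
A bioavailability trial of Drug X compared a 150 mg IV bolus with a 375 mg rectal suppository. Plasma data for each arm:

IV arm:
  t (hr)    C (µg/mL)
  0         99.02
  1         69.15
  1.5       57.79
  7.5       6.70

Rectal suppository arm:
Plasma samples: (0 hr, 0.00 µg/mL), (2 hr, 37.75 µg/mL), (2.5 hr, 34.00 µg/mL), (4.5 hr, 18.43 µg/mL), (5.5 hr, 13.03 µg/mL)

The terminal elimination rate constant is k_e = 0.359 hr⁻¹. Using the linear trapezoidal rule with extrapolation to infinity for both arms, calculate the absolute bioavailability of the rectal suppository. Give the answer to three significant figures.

Trapezoidal AUC_0→7.5 (IV):
  [0→1]: (99.02+69.15)/2 × 1 = 84.085
  [1→1.5]: (69.15+57.79)/2 × 0.5 = 31.735
  [1.5→7.5]: (57.79+6.70)/2 × 6 = 193.47
  Sum = 309.29 µg/mL·hr
IV tail: 6.70/0.359 = 18.663; AUC_iv,0→∞ = 309.29 + 18.663 = 327.953 µg/mL·hr
Trapezoidal AUC_0→5.5 (rectal suppository):
  [0→2]: (0.00+37.75)/2 × 2 = 37.75
  [2→2.5]: (37.75+34.00)/2 × 0.5 = 17.9375
  [2.5→4.5]: (34.00+18.43)/2 × 2 = 52.43
  [4.5→5.5]: (18.43+13.03)/2 × 1 = 15.73
  Sum = 123.8475 µg/mL·hr
rectal suppository tail: 13.03/0.359 = 36.295; AUC_ev,0→∞ = 123.8475 + 36.295 = 160.1425 µg/mL·hr
F = (AUC_ev/D_ev)/(AUC_iv/D_iv) = (160.1425/375)/(327.953/150) = 0.427047/2.18635 = 0.1953

F = 0.195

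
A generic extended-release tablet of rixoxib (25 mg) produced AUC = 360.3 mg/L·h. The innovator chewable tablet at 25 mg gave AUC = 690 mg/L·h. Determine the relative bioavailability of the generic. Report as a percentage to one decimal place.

F_rel = 52.2%

F_rel = (AUC_test/D_test) / (AUC_ref/D_ref)
      = (360.3/25) / (690/25)
      = 14.412 / 27.6 = 0.5222 = 52.22%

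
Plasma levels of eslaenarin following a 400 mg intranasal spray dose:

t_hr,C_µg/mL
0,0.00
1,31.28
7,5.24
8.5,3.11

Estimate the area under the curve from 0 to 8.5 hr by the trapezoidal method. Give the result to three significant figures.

Trapezoidal AUC_0→8.5:
  [0→1]: (0.00+31.28)/2 × 1 = 15.64
  [1→7]: (31.28+5.24)/2 × 6 = 109.56
  [7→8.5]: (5.24+3.11)/2 × 1.5 = 6.2625
  Sum = 131.4625 µg/mL·hr

AUC = 131 µg/mL·hr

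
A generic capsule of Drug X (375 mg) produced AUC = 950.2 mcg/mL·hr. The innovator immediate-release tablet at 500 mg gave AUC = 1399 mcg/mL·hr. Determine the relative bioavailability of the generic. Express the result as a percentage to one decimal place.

F_rel = (AUC_test/D_test) / (AUC_ref/D_ref)
      = (950.2/375) / (1399/500)
      = 2.53387 / 2.798 = 0.9056 = 90.56%

F_rel = 90.6%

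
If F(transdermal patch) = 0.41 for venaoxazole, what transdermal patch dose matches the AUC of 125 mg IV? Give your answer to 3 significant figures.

For equal systemic exposure: F × D_ev = D_iv
D_ev = D_iv / F = 125 / 0.41 = 304.878 mg

D_transdermal = 305 mg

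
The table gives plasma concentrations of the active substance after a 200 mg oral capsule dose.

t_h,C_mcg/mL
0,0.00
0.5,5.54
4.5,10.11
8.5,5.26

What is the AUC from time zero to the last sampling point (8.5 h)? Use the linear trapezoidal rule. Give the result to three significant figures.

Trapezoidal AUC_0→8.5:
  [0→0.5]: (0.00+5.54)/2 × 0.5 = 1.385
  [0.5→4.5]: (5.54+10.11)/2 × 4 = 31.3
  [4.5→8.5]: (10.11+5.26)/2 × 4 = 30.74
  Sum = 63.425 mcg/mL·h

AUC = 63.4 mcg/mL·h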